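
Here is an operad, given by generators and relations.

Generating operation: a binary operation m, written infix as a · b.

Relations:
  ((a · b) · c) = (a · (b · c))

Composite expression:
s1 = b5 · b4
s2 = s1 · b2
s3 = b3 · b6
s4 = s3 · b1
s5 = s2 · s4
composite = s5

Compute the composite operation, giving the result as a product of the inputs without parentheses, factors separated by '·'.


Under associativity of m, the answer is the b's in reading order.
(b5 · b4) reduces to b5 · b4
((b5 · b4) · b2) reduces to b5 · b4 · b2
(b3 · b6) reduces to b3 · b6
((b3 · b6) · b1) reduces to b3 · b6 · b1
(((b5 · b4) · b2) · ((b3 · b6) · b1)) reduces to b5 · b4 · b2 · b3 · b6 · b1

b5 · b4 · b2 · b3 · b6 · b1


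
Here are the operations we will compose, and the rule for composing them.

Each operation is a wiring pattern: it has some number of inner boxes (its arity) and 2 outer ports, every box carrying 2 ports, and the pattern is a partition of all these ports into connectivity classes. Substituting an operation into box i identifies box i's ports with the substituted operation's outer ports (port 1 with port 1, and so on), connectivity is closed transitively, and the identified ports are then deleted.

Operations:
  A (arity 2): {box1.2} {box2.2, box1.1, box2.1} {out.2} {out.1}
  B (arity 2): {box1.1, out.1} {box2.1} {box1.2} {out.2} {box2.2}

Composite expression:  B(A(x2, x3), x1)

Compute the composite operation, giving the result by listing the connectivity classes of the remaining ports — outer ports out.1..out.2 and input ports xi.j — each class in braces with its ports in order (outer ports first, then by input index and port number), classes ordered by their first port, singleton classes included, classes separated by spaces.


Reachability decides: close wires over B-identified ports.
stage A: inputs (x2, x3), connectivity {out.1} {out.2} {x2.1, x3.1, x3.2} {x2.2}, out.j its boundary
stage B: inputs (x2, x3, x1), connectivity {out.1} {out.2} {x1.1} {x1.2} {x2.1, x3.1, x3.2} {x2.2}, out.j its boundary

{out.1} {out.2} {x1.1} {x1.2} {x2.1, x3.1, x3.2} {x2.2}


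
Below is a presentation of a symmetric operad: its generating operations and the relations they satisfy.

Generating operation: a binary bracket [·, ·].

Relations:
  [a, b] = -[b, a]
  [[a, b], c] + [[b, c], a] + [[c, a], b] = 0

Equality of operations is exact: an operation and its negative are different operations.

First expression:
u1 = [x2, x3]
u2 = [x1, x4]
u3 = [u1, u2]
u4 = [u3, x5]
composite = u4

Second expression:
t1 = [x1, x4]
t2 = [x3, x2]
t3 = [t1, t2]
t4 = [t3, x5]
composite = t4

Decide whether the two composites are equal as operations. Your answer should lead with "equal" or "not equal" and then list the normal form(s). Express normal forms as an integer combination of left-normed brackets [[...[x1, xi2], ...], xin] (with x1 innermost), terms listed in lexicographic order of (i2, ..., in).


equal; the common form is -[[[[x1, x4], x2], x3], x5] + [[[[x1, x4], x3], x2], x5]

The first expression, normalized: -[[[[x1, x4], x2], x3], x5] + [[[[x1, x4], x3], x2], x5]
The second expression, normalized: -[[[[x1, x4], x2], x3], x5] + [[[[x1, x4], x3], x2], x5]
The forms coincide; equal.


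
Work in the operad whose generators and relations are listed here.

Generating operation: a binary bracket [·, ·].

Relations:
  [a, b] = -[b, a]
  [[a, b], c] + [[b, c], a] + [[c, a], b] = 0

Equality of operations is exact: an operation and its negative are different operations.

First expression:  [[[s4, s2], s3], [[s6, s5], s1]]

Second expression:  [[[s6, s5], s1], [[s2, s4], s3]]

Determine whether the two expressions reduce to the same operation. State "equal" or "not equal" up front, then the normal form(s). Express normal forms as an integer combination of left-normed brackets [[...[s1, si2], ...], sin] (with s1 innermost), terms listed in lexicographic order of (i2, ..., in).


equal; both compose to [[[[[s1, s5], s6], s2], s4], s3] - [[[[[s1, s5], s6], s3], s2], s4] + [[[[[s1, s5], s6], s3], s4], s2] - [[[[[s1, s5], s6], s4], s2], s3] - [[[[[s1, s6], s5], s2], s4], s3] + [[[[[s1, s6], s5], s3], s2], s4] - [[[[[s1, s6], s5], s3], s4], s2] + [[[[[s1, s6], s5], s4], s2], s3]

The first expression reduces to [[[[[s1, s5], s6], s2], s4], s3] - [[[[[s1, s5], s6], s3], s2], s4] + [[[[[s1, s5], s6], s3], s4], s2] - [[[[[s1, s5], s6], s4], s2], s3] - [[[[[s1, s6], s5], s2], s4], s3] + [[[[[s1, s6], s5], s3], s2], s4] - [[[[[s1, s6], s5], s3], s4], s2] + [[[[[s1, s6], s5], s4], s2], s3]
The second expression reduces to [[[[[s1, s5], s6], s2], s4], s3] - [[[[[s1, s5], s6], s3], s2], s4] + [[[[[s1, s5], s6], s3], s4], s2] - [[[[[s1, s5], s6], s4], s2], s3] - [[[[[s1, s6], s5], s2], s4], s3] + [[[[[s1, s6], s5], s3], s2], s4] - [[[[[s1, s6], s5], s3], s4], s2] + [[[[[s1, s6], s5], s4], s2], s3]
One common form — equal.


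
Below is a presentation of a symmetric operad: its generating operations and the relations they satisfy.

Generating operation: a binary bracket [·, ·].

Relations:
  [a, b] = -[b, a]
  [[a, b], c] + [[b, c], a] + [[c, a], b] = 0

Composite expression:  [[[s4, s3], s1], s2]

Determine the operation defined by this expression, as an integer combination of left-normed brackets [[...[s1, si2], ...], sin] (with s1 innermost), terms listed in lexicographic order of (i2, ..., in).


Left-normed coefficients sit on the s1-initial expansion words.
Composite bracket: [[[s4, s3], s1], s2]
Under [a, b] = ab - ba we get 8 signed associative words (2^3 = 8).
Coefficients come from the s1-initial words:
  s1s3s4s2 (sign +1) contributes +[[[s1, s3], s4], s2]
  s1s4s3s2 (sign -1) contributes -[[[s1, s4], s3], s2]

[[[s1, s3], s4], s2] - [[[s1, s4], s3], s2]


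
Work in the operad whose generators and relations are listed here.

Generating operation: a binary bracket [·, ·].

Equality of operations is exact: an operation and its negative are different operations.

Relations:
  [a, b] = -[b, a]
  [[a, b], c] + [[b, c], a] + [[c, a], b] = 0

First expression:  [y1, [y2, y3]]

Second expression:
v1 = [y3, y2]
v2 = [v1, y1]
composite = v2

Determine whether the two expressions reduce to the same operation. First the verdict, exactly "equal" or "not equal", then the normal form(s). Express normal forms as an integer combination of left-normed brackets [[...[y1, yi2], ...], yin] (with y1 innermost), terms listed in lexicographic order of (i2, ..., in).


equal; both compose to [[y1, y2], y3] - [[y1, y3], y2]

In normal form, the first expression is [[y1, y2], y3] - [[y1, y3], y2]
In normal form, the second expression is [[y1, y2], y3] - [[y1, y3], y2]
One common form — equal.


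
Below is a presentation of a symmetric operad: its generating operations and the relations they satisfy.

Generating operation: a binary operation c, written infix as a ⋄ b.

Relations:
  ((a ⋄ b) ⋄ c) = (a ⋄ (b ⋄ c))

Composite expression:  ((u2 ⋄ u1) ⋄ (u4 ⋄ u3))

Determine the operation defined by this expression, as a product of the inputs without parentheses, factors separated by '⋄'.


u2 ⋄ u1 ⋄ u4 ⋄ u3


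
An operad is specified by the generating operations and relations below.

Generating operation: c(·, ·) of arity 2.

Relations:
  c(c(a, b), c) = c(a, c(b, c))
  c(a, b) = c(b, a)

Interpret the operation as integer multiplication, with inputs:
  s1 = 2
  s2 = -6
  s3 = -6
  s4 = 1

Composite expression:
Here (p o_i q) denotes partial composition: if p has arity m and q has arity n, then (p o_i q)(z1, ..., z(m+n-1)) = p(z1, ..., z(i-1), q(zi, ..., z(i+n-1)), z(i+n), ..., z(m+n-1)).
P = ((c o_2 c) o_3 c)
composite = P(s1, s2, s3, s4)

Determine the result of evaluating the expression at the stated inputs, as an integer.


72

c(s3, s4) = -6
c(s2, c(s3, s4)) = 36
c(s1, c(s2, c(s3, s4))) = 72


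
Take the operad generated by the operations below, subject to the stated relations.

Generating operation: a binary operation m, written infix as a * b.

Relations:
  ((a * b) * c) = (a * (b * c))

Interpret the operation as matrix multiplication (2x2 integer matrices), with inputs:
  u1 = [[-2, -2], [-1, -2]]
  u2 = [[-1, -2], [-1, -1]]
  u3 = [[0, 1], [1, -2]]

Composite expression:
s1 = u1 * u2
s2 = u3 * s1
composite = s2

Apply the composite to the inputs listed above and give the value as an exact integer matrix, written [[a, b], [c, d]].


[[3, 4], [-2, -2]]

(u1 * u2) = [[4, 6], [3, 4]]
(u3 * (u1 * u2)) = [[3, 4], [-2, -2]]


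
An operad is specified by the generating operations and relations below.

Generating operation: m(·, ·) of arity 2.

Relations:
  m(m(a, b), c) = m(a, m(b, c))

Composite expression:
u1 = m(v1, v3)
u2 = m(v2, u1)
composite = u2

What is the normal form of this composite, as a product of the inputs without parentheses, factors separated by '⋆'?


v2 ⋆ v1 ⋆ v3

Key point: m is associative — brackets drop, the v-order remains.
m(v1, v3) unparenthesizes to v1 ⋆ v3
m(v2, m(v1, v3)) unparenthesizes to v2 ⋆ v1 ⋆ v3


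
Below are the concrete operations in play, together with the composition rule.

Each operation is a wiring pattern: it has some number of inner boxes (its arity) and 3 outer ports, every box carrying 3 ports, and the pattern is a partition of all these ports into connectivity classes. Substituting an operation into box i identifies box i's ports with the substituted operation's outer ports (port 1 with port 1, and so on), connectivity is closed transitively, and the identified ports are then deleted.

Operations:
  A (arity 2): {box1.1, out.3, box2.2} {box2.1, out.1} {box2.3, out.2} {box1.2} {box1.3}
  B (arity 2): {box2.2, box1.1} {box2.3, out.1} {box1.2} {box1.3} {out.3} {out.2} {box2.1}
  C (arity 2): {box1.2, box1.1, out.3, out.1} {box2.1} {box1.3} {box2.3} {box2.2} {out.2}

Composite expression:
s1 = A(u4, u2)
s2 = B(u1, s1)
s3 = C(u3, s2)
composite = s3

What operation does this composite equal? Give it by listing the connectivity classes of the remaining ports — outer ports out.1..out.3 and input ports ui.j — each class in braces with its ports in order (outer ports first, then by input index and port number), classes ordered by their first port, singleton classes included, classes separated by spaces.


{out.1, out.3, u3.1, u3.2} {out.2} {u1.1, u2.3} {u1.2} {u1.3} {u2.1} {u2.2, u4.1} {u3.3} {u4.2} {u4.3}

After gluing at C, chains via deleted ports link the u-ports.
through A, on inputs (u4, u2): {out.1, u2.1} {out.2, u2.3} {out.3, u2.2, u4.1} {u4.2} {u4.3} (out.j = stage outer ports)
through B, on inputs (u1, u4, u2): {out.1, u2.2, u4.1} {out.2} {out.3} {u1.1, u2.3} {u1.2} {u1.3} {u2.1} {u4.2} {u4.3} (out.j = stage outer ports)
through C, on inputs (u3, u1, u4, u2): {out.1, out.3, u3.1, u3.2} {out.2} {u1.1, u2.3} {u1.2} {u1.3} {u2.1} {u2.2, u4.1} {u3.3} {u4.2} {u4.3} (out.j = stage outer ports)


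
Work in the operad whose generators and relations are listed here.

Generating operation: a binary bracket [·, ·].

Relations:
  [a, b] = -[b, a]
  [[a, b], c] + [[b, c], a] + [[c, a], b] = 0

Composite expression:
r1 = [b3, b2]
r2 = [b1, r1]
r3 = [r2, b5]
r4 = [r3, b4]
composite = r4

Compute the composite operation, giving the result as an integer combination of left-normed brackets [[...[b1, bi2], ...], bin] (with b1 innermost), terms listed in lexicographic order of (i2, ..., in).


-[[[[b1, b2], b3], b5], b4] + [[[[b1, b3], b2], b5], b4]

In the tensor algebra, words opening b1 carry the b1-anchored form.
Composite bracket: [[[b1, [b3, b2]], b5], b4]
The bracket unfolds into 16 signed words via [a, b] = ab - ba (2^4 = 16).
Keep just the words that open with b1:
  word b1b2b3b5b4 has sign -1, contributing -[[[[b1, b2], b3], b5], b4]
  word b1b3b2b5b4 has sign +1, contributing +[[[[b1, b3], b2], b5], b4]


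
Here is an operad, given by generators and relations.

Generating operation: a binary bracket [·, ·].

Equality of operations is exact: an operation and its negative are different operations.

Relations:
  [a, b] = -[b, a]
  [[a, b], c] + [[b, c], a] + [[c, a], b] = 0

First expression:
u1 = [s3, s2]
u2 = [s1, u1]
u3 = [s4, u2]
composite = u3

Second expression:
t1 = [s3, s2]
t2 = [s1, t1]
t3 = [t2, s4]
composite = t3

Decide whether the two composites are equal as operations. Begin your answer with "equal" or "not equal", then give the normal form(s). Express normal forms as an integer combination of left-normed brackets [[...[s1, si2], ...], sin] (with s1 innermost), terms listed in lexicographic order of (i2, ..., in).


not equal — first [[[s1, s2], s3], s4] - [[[s1, s3], s2], s4], second -[[[s1, s2], s3], s4] + [[[s1, s3], s2], s4]

Reducing the first expression gives [[[s1, s2], s3], s4] - [[[s1, s3], s2], s4]
Reducing the second expression gives -[[[s1, s2], s3], s4] + [[[s1, s3], s2], s4]
Different reductions; not equal.


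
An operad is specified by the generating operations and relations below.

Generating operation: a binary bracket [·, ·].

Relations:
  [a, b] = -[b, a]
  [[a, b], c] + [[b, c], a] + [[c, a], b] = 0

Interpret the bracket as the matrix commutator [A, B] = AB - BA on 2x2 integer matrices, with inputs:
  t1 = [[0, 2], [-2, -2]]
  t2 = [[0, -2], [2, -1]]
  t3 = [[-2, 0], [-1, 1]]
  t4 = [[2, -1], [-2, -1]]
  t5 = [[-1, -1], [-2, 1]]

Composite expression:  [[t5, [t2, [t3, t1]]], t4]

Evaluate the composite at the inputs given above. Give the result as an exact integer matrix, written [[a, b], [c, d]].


[[-184, -132], [-288, 184]]

[t3, t1] = [[2, -6], [-8, -2]]
[t2, [t3, t1]] = [[28, 2], [16, -28]]
[t5, [t2, [t3, t1]]] = [[-12, 52], [-80, 12]]
[[t5, [t2, [t3, t1]]], t4] = [[-184, -132], [-288, 184]]


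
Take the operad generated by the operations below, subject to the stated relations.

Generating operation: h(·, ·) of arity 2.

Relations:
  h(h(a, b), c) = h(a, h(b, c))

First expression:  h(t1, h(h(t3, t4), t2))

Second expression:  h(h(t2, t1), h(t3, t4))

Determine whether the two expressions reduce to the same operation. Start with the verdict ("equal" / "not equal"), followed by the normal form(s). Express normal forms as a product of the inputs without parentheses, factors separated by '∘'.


The first expression reduces to t1 ∘ t3 ∘ t4 ∘ t2
The second expression reduces to t2 ∘ t1 ∘ t3 ∘ t4
Distinct normal forms: not equal.

not equal: they reduce to t1 ∘ t3 ∘ t4 ∘ t2 and t2 ∘ t1 ∘ t3 ∘ t4


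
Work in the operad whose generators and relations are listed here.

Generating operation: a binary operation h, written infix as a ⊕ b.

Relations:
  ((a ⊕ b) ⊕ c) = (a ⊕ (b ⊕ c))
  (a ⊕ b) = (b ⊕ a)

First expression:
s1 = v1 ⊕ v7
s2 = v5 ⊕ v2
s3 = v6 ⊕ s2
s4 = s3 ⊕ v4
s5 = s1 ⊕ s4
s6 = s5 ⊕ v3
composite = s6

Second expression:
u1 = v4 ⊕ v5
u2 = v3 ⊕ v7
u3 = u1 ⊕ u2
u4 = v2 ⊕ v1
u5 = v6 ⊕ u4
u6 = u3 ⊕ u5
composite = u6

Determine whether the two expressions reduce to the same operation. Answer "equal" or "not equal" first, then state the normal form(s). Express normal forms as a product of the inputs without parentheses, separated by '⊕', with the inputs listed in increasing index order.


equal: each reduces to v1 ⊕ v2 ⊕ v3 ⊕ v4 ⊕ v5 ⊕ v6 ⊕ v7

The first composite normalizes to v1 ⊕ v2 ⊕ v3 ⊕ v4 ⊕ v5 ⊕ v6 ⊕ v7
The second composite normalizes to v1 ⊕ v2 ⊕ v3 ⊕ v4 ⊕ v5 ⊕ v6 ⊕ v7
One common form — equal.


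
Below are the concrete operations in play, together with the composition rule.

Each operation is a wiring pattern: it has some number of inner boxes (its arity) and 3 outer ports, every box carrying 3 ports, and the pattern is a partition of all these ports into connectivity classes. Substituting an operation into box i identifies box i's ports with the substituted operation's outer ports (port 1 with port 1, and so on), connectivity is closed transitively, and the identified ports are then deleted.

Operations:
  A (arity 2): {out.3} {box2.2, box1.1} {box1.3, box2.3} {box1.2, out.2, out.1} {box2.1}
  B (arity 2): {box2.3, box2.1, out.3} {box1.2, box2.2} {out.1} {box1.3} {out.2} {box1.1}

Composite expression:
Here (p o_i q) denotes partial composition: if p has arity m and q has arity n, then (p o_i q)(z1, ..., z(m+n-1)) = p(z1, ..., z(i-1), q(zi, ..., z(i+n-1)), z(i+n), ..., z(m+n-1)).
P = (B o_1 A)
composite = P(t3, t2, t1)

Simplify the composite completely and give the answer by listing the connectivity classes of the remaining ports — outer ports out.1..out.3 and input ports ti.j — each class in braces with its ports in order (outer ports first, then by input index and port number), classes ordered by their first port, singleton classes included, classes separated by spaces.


Two ports join when wires chain via B-identified ports.
stage A: inputs (t3, t2), connectivity {out.1, out.2, t3.2} {out.3} {t2.1} {t2.2, t3.1} {t2.3, t3.3}, out.j its boundary
stage B: inputs (t3, t2, t1), connectivity {out.1} {out.2} {out.3, t1.1, t1.3} {t1.2, t3.2} {t2.1} {t2.2, t3.1} {t2.3, t3.3}, out.j its boundary

{out.1} {out.2} {out.3, t1.1, t1.3} {t1.2, t3.2} {t2.1} {t2.2, t3.1} {t2.3, t3.3}


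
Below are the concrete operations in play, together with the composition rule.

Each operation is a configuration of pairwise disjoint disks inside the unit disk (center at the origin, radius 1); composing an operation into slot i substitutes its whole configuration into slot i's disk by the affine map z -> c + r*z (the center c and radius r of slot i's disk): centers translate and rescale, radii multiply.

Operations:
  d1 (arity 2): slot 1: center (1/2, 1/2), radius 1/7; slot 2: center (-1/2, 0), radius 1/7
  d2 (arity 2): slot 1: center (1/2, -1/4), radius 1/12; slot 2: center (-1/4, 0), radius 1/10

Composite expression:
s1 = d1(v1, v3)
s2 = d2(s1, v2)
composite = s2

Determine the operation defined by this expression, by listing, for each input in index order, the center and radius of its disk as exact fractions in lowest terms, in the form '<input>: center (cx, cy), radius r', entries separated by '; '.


v1: center (13/24, -5/24), radius 1/84; v2: center (-1/4, 0), radius 1/10; v3: center (11/24, -1/4), radius 1/84

Affine substitution under d2: radii multiply and v-centers shift.
tracing v1 down its 2-map path: center (13/24, -5/24), radius 1/84
tracing v3 down its 2-map path: center (11/24, -1/4), radius 1/84
tracing v2 down its 1-map path: center (-1/4, 0), radius 1/10


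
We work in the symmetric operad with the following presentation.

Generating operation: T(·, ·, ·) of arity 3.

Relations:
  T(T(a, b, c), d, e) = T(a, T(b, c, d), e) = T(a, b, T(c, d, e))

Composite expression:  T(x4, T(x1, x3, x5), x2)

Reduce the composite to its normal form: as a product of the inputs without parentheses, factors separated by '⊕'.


x4 ⊕ x1 ⊕ x3 ⊕ x5 ⊕ x2

Associativity of T dissolves the nesting; only the x-input order survives.
T(x1, x3, x5) linearizes to x1 ⊕ x3 ⊕ x5
T(x4, T(x1, x3, x5), x2) linearizes to x4 ⊕ x1 ⊕ x3 ⊕ x5 ⊕ x2


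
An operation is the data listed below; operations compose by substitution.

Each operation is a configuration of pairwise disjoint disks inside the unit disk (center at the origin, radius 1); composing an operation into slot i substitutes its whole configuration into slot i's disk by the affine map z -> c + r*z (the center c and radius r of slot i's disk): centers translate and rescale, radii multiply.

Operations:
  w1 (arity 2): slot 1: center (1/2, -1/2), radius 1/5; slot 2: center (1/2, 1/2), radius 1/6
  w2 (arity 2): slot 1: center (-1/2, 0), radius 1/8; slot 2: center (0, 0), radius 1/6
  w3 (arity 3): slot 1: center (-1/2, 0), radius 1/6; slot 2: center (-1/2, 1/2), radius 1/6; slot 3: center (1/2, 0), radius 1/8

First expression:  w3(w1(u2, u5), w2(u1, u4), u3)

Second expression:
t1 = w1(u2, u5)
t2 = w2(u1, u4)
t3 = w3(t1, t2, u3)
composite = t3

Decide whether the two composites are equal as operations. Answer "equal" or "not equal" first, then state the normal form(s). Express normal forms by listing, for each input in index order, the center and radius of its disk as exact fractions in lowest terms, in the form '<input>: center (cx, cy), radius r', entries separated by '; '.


equal; both compose to u1: center (-7/12, 1/2), radius 1/48; u2: center (-5/12, -1/12), radius 1/30; u3: center (1/2, 0), radius 1/8; u4: center (-1/2, 1/2), radius 1/36; u5: center (-5/12, 1/12), radius 1/36


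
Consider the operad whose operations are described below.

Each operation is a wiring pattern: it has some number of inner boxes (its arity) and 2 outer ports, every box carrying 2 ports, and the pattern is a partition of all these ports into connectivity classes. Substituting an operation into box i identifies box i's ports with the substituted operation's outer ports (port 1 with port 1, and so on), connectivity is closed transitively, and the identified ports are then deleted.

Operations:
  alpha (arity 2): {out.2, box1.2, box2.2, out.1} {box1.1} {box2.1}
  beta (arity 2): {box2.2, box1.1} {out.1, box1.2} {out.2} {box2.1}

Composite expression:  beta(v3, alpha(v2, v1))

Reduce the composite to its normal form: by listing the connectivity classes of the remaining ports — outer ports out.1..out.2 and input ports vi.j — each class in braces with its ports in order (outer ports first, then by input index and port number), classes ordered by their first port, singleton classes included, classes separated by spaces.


After gluing at beta, chains via deleted ports link the v-ports.
stage alpha: inputs (v2, v1), connectivity {out.1, out.2, v1.2, v2.2} {v1.1} {v2.1}, out.j its boundary
stage beta: inputs (v3, v2, v1), connectivity {out.1, v3.2} {out.2} {v1.1} {v1.2, v2.2, v3.1} {v2.1}, out.j its boundary

{out.1, v3.2} {out.2} {v1.1} {v1.2, v2.2, v3.1} {v2.1}


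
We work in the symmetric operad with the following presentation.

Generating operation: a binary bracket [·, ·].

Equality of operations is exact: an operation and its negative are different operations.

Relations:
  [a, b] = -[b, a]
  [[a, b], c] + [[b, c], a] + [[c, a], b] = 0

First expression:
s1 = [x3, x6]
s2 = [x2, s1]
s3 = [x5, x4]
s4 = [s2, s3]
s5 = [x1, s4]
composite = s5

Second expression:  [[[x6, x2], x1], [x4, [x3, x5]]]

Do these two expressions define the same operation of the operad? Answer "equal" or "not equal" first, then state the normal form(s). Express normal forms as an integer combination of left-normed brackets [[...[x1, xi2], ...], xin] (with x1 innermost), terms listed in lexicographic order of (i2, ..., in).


not equal: they reduce to -[[[[[x1, x2], x3], x6], x4], x5] + [[[[[x1, x2], x3], x6], x5], x4] + [[[[[x1, x2], x6], x3], x4], x5] - [[[[[x1, x2], x6], x3], x5], x4] + [[[[[x1, x3], x6], x2], x4], x5] - [[[[[x1, x3], x6], x2], x5], x4] + [[[[[x1, x4], x5], x2], x3], x6] - [[[[[x1, x4], x5], x2], x6], x3] - [[[[[x1, x4], x5], x3], x6], x2] + [[[[[x1, x4], x5], x6], x3], x2] - [[[[[x1, x5], x4], x2], x3], x6] + [[[[[x1, x5], x4], x2], x6], x3] + [[[[[x1, x5], x4], x3], x6], x2] - [[[[[x1, x5], x4], x6], x3], x2] - [[[[[x1, x6], x3], x2], x4], x5] + [[[[[x1, x6], x3], x2], x5], x4] and -[[[[[x1, x2], x6], x3], x5], x4] + [[[[[x1, x2], x6], x4], x3], x5] - [[[[[x1, x2], x6], x4], x5], x3] + [[[[[x1, x2], x6], x5], x3], x4] + [[[[[x1, x6], x2], x3], x5], x4] - [[[[[x1, x6], x2], x4], x3], x5] + [[[[[x1, x6], x2], x4], x5], x3] - [[[[[x1, x6], x2], x5], x3], x4]

Normal form of the first expression: -[[[[[x1, x2], x3], x6], x4], x5] + [[[[[x1, x2], x3], x6], x5], x4] + [[[[[x1, x2], x6], x3], x4], x5] - [[[[[x1, x2], x6], x3], x5], x4] + [[[[[x1, x3], x6], x2], x4], x5] - [[[[[x1, x3], x6], x2], x5], x4] + [[[[[x1, x4], x5], x2], x3], x6] - [[[[[x1, x4], x5], x2], x6], x3] - [[[[[x1, x4], x5], x3], x6], x2] + [[[[[x1, x4], x5], x6], x3], x2] - [[[[[x1, x5], x4], x2], x3], x6] + [[[[[x1, x5], x4], x2], x6], x3] + [[[[[x1, x5], x4], x3], x6], x2] - [[[[[x1, x5], x4], x6], x3], x2] - [[[[[x1, x6], x3], x2], x4], x5] + [[[[[x1, x6], x3], x2], x5], x4]
Normal form of the second expression: -[[[[[x1, x2], x6], x3], x5], x4] + [[[[[x1, x2], x6], x4], x3], x5] - [[[[[x1, x2], x6], x4], x5], x3] + [[[[[x1, x2], x6], x5], x3], x4] + [[[[[x1, x6], x2], x3], x5], x4] - [[[[[x1, x6], x2], x4], x3], x5] + [[[[[x1, x6], x2], x4], x5], x3] - [[[[[x1, x6], x2], x5], x3], x4]
Different reductions; not equal.


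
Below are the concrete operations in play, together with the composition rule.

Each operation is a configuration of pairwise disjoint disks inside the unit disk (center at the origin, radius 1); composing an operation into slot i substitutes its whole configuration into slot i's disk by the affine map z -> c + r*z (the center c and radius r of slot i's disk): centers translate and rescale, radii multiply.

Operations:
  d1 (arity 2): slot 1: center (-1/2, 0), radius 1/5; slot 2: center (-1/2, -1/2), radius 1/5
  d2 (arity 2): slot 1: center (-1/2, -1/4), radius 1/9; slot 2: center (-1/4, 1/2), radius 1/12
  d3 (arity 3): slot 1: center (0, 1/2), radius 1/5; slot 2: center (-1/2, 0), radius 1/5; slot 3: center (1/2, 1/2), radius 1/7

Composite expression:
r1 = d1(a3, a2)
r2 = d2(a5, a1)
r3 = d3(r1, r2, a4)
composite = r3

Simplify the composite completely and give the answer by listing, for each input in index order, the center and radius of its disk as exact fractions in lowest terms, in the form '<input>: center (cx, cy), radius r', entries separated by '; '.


a1: center (-11/20, 1/10), radius 1/60; a2: center (-1/10, 2/5), radius 1/25; a3: center (-1/10, 1/2), radius 1/25; a4: center (1/2, 1/2), radius 1/7; a5: center (-3/5, -1/20), radius 1/45


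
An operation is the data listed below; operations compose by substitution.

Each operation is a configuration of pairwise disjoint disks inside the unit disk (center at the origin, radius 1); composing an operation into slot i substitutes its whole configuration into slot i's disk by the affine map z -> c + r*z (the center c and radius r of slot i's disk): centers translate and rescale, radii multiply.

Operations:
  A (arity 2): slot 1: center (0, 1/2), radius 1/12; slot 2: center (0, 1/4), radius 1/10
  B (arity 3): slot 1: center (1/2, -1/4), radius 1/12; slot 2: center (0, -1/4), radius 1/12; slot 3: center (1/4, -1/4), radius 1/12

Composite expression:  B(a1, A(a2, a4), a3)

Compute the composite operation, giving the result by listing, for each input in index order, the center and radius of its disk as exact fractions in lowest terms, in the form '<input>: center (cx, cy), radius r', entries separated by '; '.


Affine substitution under B: radii multiply and a-centers shift.
input a1: applying the 1 nested substitution gives center (1/2, -1/4), radius 1/12
input a2: applying the 2 nested substitutions gives center (0, -5/24), radius 1/144
input a4: applying the 2 nested substitutions gives center (0, -11/48), radius 1/120
input a3: applying the 1 nested substitution gives center (1/4, -1/4), radius 1/12

a1: center (1/2, -1/4), radius 1/12; a2: center (0, -5/24), radius 1/144; a3: center (1/4, -1/4), radius 1/12; a4: center (0, -11/48), radius 1/120


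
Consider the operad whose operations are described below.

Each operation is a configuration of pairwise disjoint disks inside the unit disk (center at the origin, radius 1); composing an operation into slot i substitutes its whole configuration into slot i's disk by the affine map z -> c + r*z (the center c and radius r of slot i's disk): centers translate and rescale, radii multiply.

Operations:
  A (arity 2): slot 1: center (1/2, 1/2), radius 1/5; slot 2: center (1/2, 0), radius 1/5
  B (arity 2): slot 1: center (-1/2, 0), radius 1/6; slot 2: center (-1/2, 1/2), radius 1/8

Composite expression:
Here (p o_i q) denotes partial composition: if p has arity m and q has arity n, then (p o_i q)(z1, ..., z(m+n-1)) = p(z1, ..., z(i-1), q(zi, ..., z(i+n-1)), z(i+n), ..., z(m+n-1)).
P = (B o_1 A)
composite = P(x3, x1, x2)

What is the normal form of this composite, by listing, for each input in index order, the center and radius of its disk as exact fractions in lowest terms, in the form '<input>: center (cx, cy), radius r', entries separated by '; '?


x1: center (-5/12, 0), radius 1/30; x2: center (-1/2, 1/2), radius 1/8; x3: center (-5/12, 1/12), radius 1/30

Each x-disk chains the slot maps above it in B; radii multiply.
tracing x3 down its 2-map path: center (-5/12, 1/12), radius 1/30
tracing x1 down its 2-map path: center (-5/12, 0), radius 1/30
tracing x2 down its 1-map path: center (-1/2, 1/2), radius 1/8


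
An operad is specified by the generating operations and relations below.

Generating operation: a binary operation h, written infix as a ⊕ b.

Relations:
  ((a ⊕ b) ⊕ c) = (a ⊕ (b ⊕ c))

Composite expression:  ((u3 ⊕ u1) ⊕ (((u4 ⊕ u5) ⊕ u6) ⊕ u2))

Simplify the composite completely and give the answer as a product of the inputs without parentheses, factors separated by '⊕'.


Key point: h is associative — brackets drop, the u-order remains.
(u3 ⊕ u1) linearizes to u3 ⊕ u1
(u4 ⊕ u5) linearizes to u4 ⊕ u5
((u4 ⊕ u5) ⊕ u6) linearizes to u4 ⊕ u5 ⊕ u6
(((u4 ⊕ u5) ⊕ u6) ⊕ u2) linearizes to u4 ⊕ u5 ⊕ u6 ⊕ u2
((u3 ⊕ u1) ⊕ (((u4 ⊕ u5) ⊕ u6) ⊕ u2)) linearizes to u3 ⊕ u1 ⊕ u4 ⊕ u5 ⊕ u6 ⊕ u2

u3 ⊕ u1 ⊕ u4 ⊕ u5 ⊕ u6 ⊕ u2


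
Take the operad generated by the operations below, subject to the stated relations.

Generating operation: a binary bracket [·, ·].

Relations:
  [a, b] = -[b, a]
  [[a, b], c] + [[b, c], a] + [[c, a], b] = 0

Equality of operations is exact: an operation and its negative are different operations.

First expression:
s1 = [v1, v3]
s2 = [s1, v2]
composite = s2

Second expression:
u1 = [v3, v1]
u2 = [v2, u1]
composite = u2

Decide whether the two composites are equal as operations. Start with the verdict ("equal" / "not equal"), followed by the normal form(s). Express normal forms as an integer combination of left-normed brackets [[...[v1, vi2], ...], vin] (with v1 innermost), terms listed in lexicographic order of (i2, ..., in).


equal — both sides give [[v1, v3], v2]


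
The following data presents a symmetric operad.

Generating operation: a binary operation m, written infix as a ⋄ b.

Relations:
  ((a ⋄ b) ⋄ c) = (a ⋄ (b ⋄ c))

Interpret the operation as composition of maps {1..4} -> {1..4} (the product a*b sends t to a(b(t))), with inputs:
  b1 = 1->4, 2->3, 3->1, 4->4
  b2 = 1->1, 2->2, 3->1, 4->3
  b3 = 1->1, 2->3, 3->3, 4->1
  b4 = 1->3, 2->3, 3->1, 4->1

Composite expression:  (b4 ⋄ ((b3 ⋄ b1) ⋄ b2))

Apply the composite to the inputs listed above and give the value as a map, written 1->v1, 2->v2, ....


(b3 ⋄ b1) = 1->1, 2->3, 3->1, 4->1
((b3 ⋄ b1) ⋄ b2) = 1->1, 2->3, 3->1, 4->1
(b4 ⋄ ((b3 ⋄ b1) ⋄ b2)) = 1->3, 2->1, 3->3, 4->3

1->3, 2->1, 3->3, 4->3


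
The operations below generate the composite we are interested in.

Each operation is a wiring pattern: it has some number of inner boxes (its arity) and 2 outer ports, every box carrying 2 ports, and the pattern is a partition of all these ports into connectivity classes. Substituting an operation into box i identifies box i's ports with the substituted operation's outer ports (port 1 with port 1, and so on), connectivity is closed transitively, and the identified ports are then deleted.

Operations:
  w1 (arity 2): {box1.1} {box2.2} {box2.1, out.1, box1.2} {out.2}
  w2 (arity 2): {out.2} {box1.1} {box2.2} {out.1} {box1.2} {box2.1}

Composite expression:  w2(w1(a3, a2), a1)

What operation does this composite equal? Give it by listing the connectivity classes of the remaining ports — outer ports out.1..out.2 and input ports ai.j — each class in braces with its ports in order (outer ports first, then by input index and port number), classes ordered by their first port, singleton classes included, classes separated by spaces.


{out.1} {out.2} {a1.1} {a1.2} {a2.1, a3.2} {a2.2} {a3.1}

Substituting into w2 glues patterns; closure does the rest.
w1 over (a3, a2) gives {out.1, a2.1, a3.2} {out.2} {a2.2} {a3.1}, out.j being that stage's outer ports
w2 over (a3, a2, a1) gives {out.1} {out.2} {a1.1} {a1.2} {a2.1, a3.2} {a2.2} {a3.1}, out.j being that stage's outer ports


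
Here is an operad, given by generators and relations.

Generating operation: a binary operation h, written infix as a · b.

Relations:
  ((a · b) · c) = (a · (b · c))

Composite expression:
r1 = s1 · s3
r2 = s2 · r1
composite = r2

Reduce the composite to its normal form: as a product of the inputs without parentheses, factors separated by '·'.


s2 · s1 · s3


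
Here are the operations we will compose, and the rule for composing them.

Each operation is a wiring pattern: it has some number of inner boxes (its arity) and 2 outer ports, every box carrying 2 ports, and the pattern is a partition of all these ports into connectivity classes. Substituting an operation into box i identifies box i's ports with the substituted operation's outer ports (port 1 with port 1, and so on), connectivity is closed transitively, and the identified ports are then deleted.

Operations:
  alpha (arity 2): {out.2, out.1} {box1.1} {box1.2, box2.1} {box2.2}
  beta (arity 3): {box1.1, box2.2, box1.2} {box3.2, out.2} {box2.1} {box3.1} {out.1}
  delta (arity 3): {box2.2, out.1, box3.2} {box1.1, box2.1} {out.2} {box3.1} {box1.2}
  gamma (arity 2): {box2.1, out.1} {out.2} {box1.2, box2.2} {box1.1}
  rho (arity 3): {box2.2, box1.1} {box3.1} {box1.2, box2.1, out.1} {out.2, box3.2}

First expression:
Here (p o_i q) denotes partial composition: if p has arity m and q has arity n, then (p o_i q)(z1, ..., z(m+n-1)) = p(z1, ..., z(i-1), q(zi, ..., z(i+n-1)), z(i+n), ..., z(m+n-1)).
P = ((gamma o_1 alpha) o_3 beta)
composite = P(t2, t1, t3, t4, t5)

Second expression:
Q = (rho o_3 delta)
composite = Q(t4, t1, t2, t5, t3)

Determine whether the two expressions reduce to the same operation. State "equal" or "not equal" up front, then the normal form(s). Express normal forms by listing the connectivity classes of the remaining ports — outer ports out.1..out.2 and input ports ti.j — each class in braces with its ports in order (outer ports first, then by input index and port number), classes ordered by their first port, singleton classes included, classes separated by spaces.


not equal; the first gives {out.1} {out.2} {t1.1, t2.2} {t1.2} {t2.1} {t3.1, t3.2, t4.2} {t4.1} {t5.1} {t5.2} and the second {out.1, t1.1, t4.2} {out.2} {t1.2, t4.1} {t2.1, t5.1} {t2.2} {t3.1} {t3.2, t5.2}

Reducing the first expression gives {out.1} {out.2} {t1.1, t2.2} {t1.2} {t2.1} {t3.1, t3.2, t4.2} {t4.1} {t5.1} {t5.2}
Reducing the second expression gives {out.1, t1.1, t4.2} {out.2} {t1.2, t4.1} {t2.1, t5.1} {t2.2} {t3.1} {t3.2, t5.2}
The forms do not match — not equal.


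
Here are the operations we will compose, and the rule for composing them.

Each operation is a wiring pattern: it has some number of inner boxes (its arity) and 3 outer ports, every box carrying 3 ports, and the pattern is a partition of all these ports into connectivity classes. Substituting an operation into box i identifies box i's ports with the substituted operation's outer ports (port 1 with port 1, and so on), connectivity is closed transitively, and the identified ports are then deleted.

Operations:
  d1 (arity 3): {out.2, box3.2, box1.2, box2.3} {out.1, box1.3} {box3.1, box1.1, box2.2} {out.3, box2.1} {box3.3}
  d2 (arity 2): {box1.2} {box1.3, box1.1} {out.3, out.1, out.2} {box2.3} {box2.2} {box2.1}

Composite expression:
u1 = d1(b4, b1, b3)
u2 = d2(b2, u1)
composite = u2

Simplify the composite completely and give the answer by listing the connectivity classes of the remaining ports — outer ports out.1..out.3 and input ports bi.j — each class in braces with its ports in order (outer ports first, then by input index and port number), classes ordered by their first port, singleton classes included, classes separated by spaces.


{out.1, out.2, out.3} {b1.1} {b1.2, b3.1, b4.1} {b1.3, b3.2, b4.2} {b2.1, b2.3} {b2.2} {b3.3} {b4.3}

Treat the ports identified at d2 as solder joints: merge, then drop.
stage d1: inputs (b4, b1, b3), connectivity {out.1, b4.3} {out.2, b1.3, b3.2, b4.2} {out.3, b1.1} {b1.2, b3.1, b4.1} {b3.3}, out.j its boundary
stage d2: inputs (b2, b4, b1, b3), connectivity {out.1, out.2, out.3} {b1.1} {b1.2, b3.1, b4.1} {b1.3, b3.2, b4.2} {b2.1, b2.3} {b2.2} {b3.3} {b4.3}, out.j its boundary


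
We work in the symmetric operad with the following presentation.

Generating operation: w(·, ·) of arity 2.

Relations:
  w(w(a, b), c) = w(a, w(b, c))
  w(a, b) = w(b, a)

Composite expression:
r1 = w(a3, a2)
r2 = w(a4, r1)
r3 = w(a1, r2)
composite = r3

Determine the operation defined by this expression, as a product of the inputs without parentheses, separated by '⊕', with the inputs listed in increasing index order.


a1 ⊕ a2 ⊕ a3 ⊕ a4

Both nesting and order wash out for w; what remains is which a's occur.
w(a3, a2) linearizes to a3 ⊕ a2
w(a4, w(a3, a2)) linearizes to a4 ⊕ a3 ⊕ a2
w(a1, w(a4, w(a3, a2))) linearizes to a1 ⊕ a4 ⊕ a3 ⊕ a2
rearranged into index order: a1 ⊕ a2 ⊕ a3 ⊕ a4


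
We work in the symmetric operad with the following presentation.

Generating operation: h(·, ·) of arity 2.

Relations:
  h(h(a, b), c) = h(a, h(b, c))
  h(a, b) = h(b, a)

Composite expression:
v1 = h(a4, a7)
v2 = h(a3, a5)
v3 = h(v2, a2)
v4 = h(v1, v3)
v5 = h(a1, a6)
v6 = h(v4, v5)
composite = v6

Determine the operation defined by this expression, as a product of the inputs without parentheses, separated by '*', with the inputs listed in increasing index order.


Any arrangement under h is one operation, so sort the a-inputs.
h(a4, a7) linearizes to a4 * a7
h(a3, a5) linearizes to a3 * a5
h(h(a3, a5), a2) linearizes to a3 * a5 * a2
h(h(a4, a7), h(h(a3, a5), a2)) linearizes to a4 * a7 * a3 * a5 * a2
h(a1, a6) linearizes to a1 * a6
h(h(h(a4, a7), h(h(a3, a5), a2)), h(a1, a6)) linearizes to a4 * a7 * a3 * a5 * a2 * a1 * a6
commutativity sorts the factors: a1 * a2 * a3 * a4 * a5 * a6 * a7

a1 * a2 * a3 * a4 * a5 * a6 * a7


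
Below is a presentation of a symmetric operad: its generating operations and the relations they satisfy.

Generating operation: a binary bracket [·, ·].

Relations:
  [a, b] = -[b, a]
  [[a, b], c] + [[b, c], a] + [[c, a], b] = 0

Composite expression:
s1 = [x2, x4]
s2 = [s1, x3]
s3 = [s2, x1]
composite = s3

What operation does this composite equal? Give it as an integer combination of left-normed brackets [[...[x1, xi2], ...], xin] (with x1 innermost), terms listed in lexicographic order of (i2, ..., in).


Left-normed coefficients sit on the x1-initial expansion words.
Composite bracket: [[[x2, x4], x3], x1]
Applying ab - ba throughout gives 8 signed words (2^3 = 8).
Words beginning with x1 determine it all:
  x1x2x4x3 (sign -1) contributes -[[[x1, x2], x4], x3]
  x1x3x2x4 (sign +1) contributes +[[[x1, x3], x2], x4]
  x1x3x4x2 (sign -1) contributes -[[[x1, x3], x4], x2]
  x1x4x2x3 (sign +1) contributes +[[[x1, x4], x2], x3]

-[[[x1, x2], x4], x3] + [[[x1, x3], x2], x4] - [[[x1, x3], x4], x2] + [[[x1, x4], x2], x3]


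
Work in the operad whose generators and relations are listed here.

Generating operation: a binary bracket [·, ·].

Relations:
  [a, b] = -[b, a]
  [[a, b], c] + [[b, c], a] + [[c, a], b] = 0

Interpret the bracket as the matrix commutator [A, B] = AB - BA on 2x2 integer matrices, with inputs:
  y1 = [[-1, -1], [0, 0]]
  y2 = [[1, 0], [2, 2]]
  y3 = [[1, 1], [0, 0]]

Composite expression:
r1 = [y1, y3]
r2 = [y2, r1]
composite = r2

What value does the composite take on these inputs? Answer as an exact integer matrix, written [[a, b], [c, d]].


[[0, 0], [0, 0]]

[y1, y3] = [[0, 0], [0, 0]]
[y2, [y1, y3]] = [[0, 0], [0, 0]]


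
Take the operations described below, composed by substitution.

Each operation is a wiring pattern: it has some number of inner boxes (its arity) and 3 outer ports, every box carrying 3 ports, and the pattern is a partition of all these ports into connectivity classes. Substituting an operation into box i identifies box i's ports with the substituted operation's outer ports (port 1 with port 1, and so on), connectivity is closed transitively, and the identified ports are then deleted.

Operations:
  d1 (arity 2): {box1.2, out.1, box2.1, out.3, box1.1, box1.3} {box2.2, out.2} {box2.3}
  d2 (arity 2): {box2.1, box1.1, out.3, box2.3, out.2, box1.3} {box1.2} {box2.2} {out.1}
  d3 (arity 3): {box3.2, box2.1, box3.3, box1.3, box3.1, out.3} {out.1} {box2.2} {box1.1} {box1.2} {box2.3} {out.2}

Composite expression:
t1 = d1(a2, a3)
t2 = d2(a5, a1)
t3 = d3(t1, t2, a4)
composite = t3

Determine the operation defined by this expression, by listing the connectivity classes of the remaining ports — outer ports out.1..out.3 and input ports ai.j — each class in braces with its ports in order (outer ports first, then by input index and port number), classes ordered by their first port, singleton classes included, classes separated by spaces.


{out.1} {out.2} {out.3, a2.1, a2.2, a2.3, a3.1, a4.1, a4.2, a4.3} {a1.1, a1.3, a5.1, a5.3} {a1.2} {a3.2} {a3.3} {a5.2}

After gluing at d3, chains via deleted ports link the a-ports.
stage d1: inputs (a2, a3), connectivity {out.1, out.3, a2.1, a2.2, a2.3, a3.1} {out.2, a3.2} {a3.3}, out.j its boundary
stage d2: inputs (a5, a1), connectivity {out.1} {out.2, out.3, a1.1, a1.3, a5.1, a5.3} {a1.2} {a5.2}, out.j its boundary
stage d3: inputs (a2, a3, a5, a1, a4), connectivity {out.1} {out.2} {out.3, a2.1, a2.2, a2.3, a3.1, a4.1, a4.2, a4.3} {a1.1, a1.3, a5.1, a5.3} {a1.2} {a3.2} {a3.3} {a5.2}, out.j its boundary
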